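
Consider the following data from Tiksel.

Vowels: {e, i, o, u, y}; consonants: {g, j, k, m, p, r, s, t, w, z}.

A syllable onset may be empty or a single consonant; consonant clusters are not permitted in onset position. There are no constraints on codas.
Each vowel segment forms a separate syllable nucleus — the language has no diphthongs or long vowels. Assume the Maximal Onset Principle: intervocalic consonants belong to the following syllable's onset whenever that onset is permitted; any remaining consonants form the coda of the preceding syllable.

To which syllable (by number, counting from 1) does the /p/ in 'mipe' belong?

2

The vowels are i, e — 2 nuclei, so 2 syllables.
/i…e/ gap (V1→V2): /p/ → onset of the next syllable (single consonants are always licit onsets).
Syllabification: mi.pe.
The /p/ is in the onset of syllable 2 (/pe/).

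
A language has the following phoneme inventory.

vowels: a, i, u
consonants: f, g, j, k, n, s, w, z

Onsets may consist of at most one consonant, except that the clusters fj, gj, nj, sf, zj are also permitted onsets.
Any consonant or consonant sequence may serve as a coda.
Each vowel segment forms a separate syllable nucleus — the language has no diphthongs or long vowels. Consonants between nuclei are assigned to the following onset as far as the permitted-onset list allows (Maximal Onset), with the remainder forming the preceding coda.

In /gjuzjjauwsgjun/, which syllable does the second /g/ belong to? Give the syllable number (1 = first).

Nuclei (vowels): u, a, u, u → 4 syllables.
σ1/σ2 boundary: /zjj/ splits as /zj/ + /j/ (/j/ is the longest suffix that is a licit onset).
σ2/σ3 boundary: no consonants, so the boundary falls immediately after /a/.
σ3/σ4 boundary: cluster /wsgj/ — the longest permitted-onset suffix is /gj/; onset = /gj/, preceding coda = /ws/.
Putting it together: gjuzj.ja.uws.gjun.
The second /g/ is in the onset of syllable 4 (/gjun/).

4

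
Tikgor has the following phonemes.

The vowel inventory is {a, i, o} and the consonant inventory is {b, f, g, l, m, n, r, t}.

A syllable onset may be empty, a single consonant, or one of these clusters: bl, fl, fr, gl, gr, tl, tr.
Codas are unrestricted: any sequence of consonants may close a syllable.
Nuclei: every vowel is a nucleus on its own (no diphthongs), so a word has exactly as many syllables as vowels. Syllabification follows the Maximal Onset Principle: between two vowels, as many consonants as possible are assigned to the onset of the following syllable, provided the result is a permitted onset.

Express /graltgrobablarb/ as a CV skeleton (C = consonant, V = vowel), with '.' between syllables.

The vowels are a, o, a, a — 4 nuclei, so 4 syllables.
σ1/σ2 boundary: /ltgr/ splits as /lt/ + /gr/ (/gr/ is the longest suffix that is a licit onset).
σ2/σ3 boundary: /b/ → onset of the next syllable (single consonants are always licit onsets).
σ3/σ4 boundary: /bl/ — entire cluster is a permitted onset → onset /bl/, coda ∅.
Syllabification: gralt.gro.ba.blarb.
Mapping each syllable to C/V: /gralt/ → CCVCC, /gro/ → CCV, /ba/ → CV, /blarb/ → CCVCC.

CCVCC.CCV.CV.CCVCC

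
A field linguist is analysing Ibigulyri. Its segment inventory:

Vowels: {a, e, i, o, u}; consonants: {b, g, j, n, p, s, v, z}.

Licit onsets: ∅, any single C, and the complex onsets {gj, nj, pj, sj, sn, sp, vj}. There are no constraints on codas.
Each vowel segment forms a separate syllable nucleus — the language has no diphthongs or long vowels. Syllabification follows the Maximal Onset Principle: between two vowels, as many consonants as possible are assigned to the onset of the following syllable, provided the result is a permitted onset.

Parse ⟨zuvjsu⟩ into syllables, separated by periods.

The vowels are u, u — 2 nuclei, so 2 syllables.
σ1/σ2 boundary: /vjs/ splits as /vj/ + /s/ (/s/ is the longest suffix that is a licit onset).

zuvj.su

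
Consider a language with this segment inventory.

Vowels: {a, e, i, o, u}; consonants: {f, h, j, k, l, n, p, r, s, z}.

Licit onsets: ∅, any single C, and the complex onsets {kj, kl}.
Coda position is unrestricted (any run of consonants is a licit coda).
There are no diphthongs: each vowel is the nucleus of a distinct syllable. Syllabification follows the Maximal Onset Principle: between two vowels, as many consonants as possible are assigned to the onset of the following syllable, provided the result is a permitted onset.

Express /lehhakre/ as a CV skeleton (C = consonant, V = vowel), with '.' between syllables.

CVC.CVC.CV

The vowels are e, a, e — 3 nuclei, so 3 syllables.
Between /e/ (V1) and /a/ (V2): /hh/ splits as /h/ + /h/ (/h/ is the longest suffix that is a licit onset).
Between /a/ (V2) and /e/ (V3): /kr/ splits as /k/ + /r/ (/r/ is the longest suffix that is a licit onset).
So the parse is leh.hak.re.
Mapping each syllable to C/V: /leh/ → CVC, /hak/ → CVC, /re/ → CV.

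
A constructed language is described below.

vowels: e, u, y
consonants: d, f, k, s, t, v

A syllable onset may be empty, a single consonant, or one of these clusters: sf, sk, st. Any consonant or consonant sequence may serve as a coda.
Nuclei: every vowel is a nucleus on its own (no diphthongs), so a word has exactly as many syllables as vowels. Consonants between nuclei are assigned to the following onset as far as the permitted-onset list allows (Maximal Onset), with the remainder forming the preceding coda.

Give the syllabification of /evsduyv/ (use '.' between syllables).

Nuclei (vowels): e, u, y → 3 syllables.
Between /e/ (V1) and /u/ (V2): cluster /vsd/ — the longest permitted-onset suffix is /d/; onset = /d/, preceding coda = /vs/.
Between /u/ (V2) and /y/ (V3): hiatus — the boundary sits between the two vowels.

evs.du.yv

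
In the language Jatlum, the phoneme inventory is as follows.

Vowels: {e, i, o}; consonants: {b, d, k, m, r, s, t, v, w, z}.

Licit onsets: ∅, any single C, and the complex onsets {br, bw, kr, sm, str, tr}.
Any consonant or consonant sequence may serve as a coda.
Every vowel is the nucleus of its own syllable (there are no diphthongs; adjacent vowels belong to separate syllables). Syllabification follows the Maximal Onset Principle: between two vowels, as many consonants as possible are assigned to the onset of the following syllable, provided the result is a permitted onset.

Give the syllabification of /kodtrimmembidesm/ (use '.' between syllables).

kod.trim.mem.bi.desm

Vowels present: o, i, e, i, e; each is a nucleus, giving 5 syllables.
/o…i/ gap (V1→V2): /dtr/ splits as /d/ + /tr/ (/tr/ is the longest suffix that is a licit onset).
/i…e/ gap (V2→V3): cluster /mm/ — the longest permitted-onset suffix is /m/; onset = /m/, preceding coda = /m/.
/e…i/ gap (V3→V4): /mb/ — longest licit onset from the right is /b/, leaving /m/ as coda.
/i…e/ gap (V4→V5): /d/ is a single consonant, so it becomes the next onset.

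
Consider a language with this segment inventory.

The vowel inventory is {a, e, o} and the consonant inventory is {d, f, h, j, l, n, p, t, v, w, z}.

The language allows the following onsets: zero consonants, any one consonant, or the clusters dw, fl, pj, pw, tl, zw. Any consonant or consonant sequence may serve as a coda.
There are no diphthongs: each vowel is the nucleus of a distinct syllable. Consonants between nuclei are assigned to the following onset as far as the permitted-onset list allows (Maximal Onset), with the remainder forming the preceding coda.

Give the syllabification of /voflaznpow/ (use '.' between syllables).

vo.flazn.pow

Nuclei (vowels): o, a, o → 3 syllables.
σ1/σ2 boundary: /fl/ is a licit onset in full, so it all attaches to the next syllable.
σ2/σ3 boundary: cluster /znp/ — the longest permitted-onset suffix is /p/; onset = /p/, preceding coda = /zn/.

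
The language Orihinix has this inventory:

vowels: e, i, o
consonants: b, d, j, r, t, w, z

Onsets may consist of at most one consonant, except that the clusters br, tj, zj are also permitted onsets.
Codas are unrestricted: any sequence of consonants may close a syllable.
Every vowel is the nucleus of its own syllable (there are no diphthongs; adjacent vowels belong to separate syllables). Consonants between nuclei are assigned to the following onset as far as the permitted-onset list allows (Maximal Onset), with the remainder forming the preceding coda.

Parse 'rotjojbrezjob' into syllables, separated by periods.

Nuclei (vowels): o, o, e, o → 4 syllables.
V1 /o/ – V2 /o/: cluster /tj/ — /tj/ is itself a permitted onset, so the whole cluster goes right; preceding coda = ∅.
V2 /o/ – V3 /e/: /jbr/ — longest licit onset from the right is /br/, leaving /j/ as coda.
V3 /e/ – V4 /o/: /zj/ — entire cluster is a permitted onset → onset /zj/, coda ∅.

ro.tjoj.bre.zjob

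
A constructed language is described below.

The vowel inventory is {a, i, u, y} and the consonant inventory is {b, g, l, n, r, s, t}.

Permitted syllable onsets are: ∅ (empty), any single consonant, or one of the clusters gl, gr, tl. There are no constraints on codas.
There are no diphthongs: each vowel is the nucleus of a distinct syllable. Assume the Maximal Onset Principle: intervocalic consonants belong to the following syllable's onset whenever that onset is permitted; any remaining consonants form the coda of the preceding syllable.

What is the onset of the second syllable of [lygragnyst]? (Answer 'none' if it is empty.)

gr

Vowels present: y, a, y; each is a nucleus, giving 3 syllables.
σ1/σ2 boundary: cluster /gr/ — /gr/ is itself a permitted onset, so the whole cluster goes right; preceding coda = ∅.
σ2/σ3 boundary: cluster /gn/ — the longest permitted-onset suffix is /n/; onset = /n/, preceding coda = /g/.
Syllabification: ly.grag.nyst.
Syllable 2 is /grag/: onset /gr/, nucleus /a/, coda /g/.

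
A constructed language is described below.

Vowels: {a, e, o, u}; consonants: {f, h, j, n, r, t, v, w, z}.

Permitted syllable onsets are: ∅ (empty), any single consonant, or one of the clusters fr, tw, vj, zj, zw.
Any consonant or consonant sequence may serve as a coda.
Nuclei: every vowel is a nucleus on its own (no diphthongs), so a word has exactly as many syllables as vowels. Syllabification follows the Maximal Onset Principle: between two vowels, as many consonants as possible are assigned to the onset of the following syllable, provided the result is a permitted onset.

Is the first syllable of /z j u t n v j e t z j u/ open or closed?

Nuclei (vowels): u, e, u → 3 syllables.
Between /u/ (V1) and /e/ (V2): /tnvj/ splits as /tn/ + /vj/ (/vj/ is the longest suffix that is a licit onset).
Between /e/ (V2) and /u/ (V3): /tzj/ — longest licit onset from the right is /zj/, leaving /t/ as coda.
Syllabification: zjutn.vjet.zju.
Syllable 1 is /zjutn/ with coda /tn/, so it is closed.

closed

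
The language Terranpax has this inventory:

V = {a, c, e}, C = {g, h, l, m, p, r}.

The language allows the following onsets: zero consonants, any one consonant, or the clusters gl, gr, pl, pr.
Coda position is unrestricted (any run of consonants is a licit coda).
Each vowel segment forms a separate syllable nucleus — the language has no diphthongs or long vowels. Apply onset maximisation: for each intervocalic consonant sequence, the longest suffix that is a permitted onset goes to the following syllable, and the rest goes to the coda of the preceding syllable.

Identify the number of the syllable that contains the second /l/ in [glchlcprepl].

2

Nuclei (vowels): c, c, e → 3 syllables.
/c…c/ gap (V1→V2): /hl/ — longest licit onset from the right is /l/, leaving /h/ as coda.
/c…e/ gap (V2→V3): cluster /pr/ — /pr/ is itself a permitted onset, so the whole cluster goes right; preceding coda = ∅.
Result: glch.lc.prepl.
The second /l/ is in the onset of syllable 2 (/lc/).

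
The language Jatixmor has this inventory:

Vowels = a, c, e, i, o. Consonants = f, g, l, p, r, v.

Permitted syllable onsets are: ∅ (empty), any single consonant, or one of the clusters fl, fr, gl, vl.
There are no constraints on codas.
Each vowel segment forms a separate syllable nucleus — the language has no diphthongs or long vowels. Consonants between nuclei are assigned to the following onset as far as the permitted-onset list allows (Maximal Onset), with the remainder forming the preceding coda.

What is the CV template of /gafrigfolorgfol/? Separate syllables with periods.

Vowels present: a, i, o, o, o; each is a nucleus, giving 5 syllables.
Between /a/ (V1) and /i/ (V2): cluster /fr/ — /fr/ is itself a permitted onset, so the whole cluster goes right; preceding coda = ∅.
Between /i/ (V2) and /o/ (V3): /gf/ splits as /g/ + /f/ (/f/ is the longest suffix that is a licit onset).
Between /o/ (V3) and /o/ (V4): just /l/ — single C goes to the following onset.
Between /o/ (V4) and /o/ (V5): /rgf/ — longest licit onset from the right is /f/, leaving /rg/ as coda.
Syllabification: ga.frig.fo.lorg.fol.
Mapping each syllable to C/V: /ga/ → CV, /frig/ → CCVC, /fo/ → CV, /lorg/ → CVCC, /fol/ → CVC.

CV.CCVC.CV.CVCC.CVC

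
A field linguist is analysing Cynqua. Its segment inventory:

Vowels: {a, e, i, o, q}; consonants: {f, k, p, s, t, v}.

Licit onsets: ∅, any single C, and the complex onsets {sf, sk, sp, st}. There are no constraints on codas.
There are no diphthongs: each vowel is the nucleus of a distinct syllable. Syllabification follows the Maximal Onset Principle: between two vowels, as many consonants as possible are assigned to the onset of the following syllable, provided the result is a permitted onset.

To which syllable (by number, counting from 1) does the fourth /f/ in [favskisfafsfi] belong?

Nuclei (vowels): a, i, a, i → 4 syllables.
Between /a/ (V1) and /i/ (V2): /vsk/ — longest licit onset from the right is /sk/, leaving /v/ as coda.
Between /i/ (V2) and /a/ (V3): cluster /sf/ — /sf/ is itself a permitted onset, so the whole cluster goes right; preceding coda = ∅.
Between /a/ (V3) and /i/ (V4): /fsf/ splits as /f/ + /sf/ (/sf/ is the longest suffix that is a licit onset).
Putting it together: fav.ski.sfaf.sfi.
The fourth /f/ is in the onset of syllable 4 (/sfi/).

4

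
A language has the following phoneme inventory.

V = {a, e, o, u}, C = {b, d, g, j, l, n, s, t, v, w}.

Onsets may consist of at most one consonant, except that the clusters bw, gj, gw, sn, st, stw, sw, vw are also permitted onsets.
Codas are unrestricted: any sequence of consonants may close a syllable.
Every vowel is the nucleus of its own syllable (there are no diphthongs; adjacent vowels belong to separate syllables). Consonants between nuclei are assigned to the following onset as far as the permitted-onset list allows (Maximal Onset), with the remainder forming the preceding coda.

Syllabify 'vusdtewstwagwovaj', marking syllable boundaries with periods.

Vowels present: u, e, a, o, a; each is a nucleus, giving 5 syllables.
Between /u/ (V1) and /e/ (V2): /sdt/ — longest licit onset from the right is /t/, leaving /sd/ as coda.
Between /e/ (V2) and /a/ (V3): /wstw/ — longest licit onset from the right is /stw/, leaving /w/ as coda.
Between /a/ (V3) and /o/ (V4): /gw/ — entire cluster is a permitted onset → onset /gw/, coda ∅.
Between /o/ (V4) and /a/ (V5): just /v/ — single C goes to the following onset.

vusd.tew.stwa.gwo.vaj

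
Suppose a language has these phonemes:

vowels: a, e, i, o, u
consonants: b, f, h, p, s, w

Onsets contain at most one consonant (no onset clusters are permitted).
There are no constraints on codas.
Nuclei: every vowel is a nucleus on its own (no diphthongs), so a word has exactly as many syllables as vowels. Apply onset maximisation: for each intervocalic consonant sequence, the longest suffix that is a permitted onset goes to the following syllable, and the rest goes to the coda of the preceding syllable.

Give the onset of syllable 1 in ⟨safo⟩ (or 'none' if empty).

s

Nuclei (vowels): a, o → 2 syllables.
/a…o/ gap (V1→V2): /f/ is a single consonant, so it becomes the next onset.
Result: sa.fo.
Syllable 1 is /sa/: onset /s/, nucleus /a/, coda ∅.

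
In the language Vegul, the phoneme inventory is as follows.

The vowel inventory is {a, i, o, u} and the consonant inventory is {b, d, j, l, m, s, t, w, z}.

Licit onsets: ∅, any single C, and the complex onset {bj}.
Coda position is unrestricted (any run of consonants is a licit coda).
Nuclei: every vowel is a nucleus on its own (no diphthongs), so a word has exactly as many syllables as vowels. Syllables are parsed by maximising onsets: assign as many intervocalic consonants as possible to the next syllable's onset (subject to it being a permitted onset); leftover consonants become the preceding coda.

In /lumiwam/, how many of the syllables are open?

2

Vowels present: u, i, a; each is a nucleus, giving 3 syllables.
V1 /u/ – V2 /i/: /m/ is a single consonant, so it becomes the next onset.
V2 /i/ – V3 /a/: /w/ → onset of the next syllable (single consonants are always licit onsets).
Putting it together: lu.mi.wam.
Classifying each syllable: /lu/ (open), /mi/ (open), /wam/ (closed).
Open syllables: 2.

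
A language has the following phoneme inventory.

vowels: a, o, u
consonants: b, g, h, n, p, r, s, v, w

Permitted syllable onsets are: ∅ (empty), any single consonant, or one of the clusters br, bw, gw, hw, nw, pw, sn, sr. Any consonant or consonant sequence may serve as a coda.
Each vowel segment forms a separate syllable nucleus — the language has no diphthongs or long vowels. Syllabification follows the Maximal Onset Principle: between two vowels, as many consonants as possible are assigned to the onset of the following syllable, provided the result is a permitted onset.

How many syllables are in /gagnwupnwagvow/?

4

Nuclei (vowels): a, u, a, o → 4 syllables.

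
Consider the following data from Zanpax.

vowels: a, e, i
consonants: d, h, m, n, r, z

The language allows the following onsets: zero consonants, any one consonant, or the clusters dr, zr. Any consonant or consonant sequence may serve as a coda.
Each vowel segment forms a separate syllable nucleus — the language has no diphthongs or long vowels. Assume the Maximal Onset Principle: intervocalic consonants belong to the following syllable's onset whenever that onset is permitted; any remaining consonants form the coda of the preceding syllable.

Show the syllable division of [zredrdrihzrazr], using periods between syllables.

zredr.drih.zrazr

Vowels present: e, i, a; each is a nucleus, giving 3 syllables.
/e…i/ gap (V1→V2): /drdr/; trying suffixes from longest down, /dr/ is the first permitted one, so coda /dr/ | onset /dr/.
/i…a/ gap (V2→V3): /hzr/ splits as /h/ + /zr/ (/zr/ is the longest suffix that is a licit onset).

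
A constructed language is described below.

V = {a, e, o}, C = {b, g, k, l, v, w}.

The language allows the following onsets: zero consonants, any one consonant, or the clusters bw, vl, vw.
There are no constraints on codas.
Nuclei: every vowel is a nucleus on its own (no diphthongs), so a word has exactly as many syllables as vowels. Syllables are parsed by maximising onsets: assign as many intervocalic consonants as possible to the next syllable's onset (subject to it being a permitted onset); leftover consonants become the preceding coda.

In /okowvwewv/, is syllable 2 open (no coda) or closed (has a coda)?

Vowels present: o, o, e; each is a nucleus, giving 3 syllables.
σ1/σ2 boundary: just /k/ — single C goes to the following onset.
σ2/σ3 boundary: /wvw/ — longest licit onset from the right is /vw/, leaving /w/ as coda.
Result: o.kow.vwewv.
Syllable 2 is /kow/ with coda /w/, so it is closed.

closed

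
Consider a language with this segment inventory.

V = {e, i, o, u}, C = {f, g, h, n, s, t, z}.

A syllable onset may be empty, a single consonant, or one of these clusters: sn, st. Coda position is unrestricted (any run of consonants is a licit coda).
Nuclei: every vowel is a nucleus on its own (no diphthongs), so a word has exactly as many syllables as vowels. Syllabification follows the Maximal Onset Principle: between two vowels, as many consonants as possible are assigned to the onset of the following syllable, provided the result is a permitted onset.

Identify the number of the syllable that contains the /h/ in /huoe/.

1

The vowels are u, o, e — 3 nuclei, so 3 syllables.
σ1/σ2 boundary: no consonants, so the boundary falls immediately after /u/.
σ2/σ3 boundary: nothing intervenes; syllable break is V.V.
Syllabification: hu.o.e.
The /h/ is in the onset of syllable 1 (/hu/).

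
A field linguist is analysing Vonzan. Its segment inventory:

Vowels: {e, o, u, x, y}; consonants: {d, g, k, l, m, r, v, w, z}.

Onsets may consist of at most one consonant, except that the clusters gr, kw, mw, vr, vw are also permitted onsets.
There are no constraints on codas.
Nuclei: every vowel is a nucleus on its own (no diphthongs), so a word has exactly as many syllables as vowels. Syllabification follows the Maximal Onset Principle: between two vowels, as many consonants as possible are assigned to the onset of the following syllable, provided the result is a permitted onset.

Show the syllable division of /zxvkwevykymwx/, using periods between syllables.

The vowels are x, e, y, y, x — 5 nuclei, so 5 syllables.
Between /x/ (V1) and /e/ (V2): /vkw/ splits as /v/ + /kw/ (/kw/ is the longest suffix that is a licit onset).
Between /e/ (V2) and /y/ (V3): /v/ is a single consonant, so it becomes the next onset.
Between /y/ (V3) and /y/ (V4): /k/ is a single consonant, so it becomes the next onset.
Between /y/ (V4) and /x/ (V5): cluster /mw/ — /mw/ is itself a permitted onset, so the whole cluster goes right; preceding coda = ∅.

zxv.kwe.vy.ky.mwx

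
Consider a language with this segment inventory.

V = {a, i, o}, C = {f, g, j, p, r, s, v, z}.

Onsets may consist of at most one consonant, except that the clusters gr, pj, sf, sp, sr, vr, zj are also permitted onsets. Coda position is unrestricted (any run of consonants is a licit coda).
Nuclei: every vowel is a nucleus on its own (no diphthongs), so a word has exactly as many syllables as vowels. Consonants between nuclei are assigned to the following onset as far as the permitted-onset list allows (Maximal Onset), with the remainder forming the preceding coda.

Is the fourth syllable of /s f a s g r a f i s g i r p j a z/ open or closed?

closed

Vowels present: a, a, i, i, a; each is a nucleus, giving 5 syllables.
/a…a/ gap (V1→V2): /sgr/ — longest licit onset from the right is /gr/, leaving /s/ as coda.
/a…i/ gap (V2→V3): /f/ is a single consonant, so it becomes the next onset.
/i…i/ gap (V3→V4): cluster /sg/ — the longest permitted-onset suffix is /g/; onset = /g/, preceding coda = /s/.
/i…a/ gap (V4→V5): /rpj/ splits as /r/ + /pj/ (/pj/ is the longest suffix that is a licit onset).
Putting it together: sfas.gra.fis.gir.pjaz.
Syllable 4 is /gir/ with coda /r/, so it is closed.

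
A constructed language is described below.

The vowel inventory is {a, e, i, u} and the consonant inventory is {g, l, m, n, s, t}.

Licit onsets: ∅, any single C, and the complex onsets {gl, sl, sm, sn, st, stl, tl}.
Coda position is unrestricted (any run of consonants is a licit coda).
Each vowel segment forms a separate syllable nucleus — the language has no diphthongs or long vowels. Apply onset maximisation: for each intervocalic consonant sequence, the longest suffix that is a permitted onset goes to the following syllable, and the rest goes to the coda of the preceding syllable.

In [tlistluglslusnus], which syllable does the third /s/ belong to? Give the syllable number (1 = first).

Nuclei (vowels): i, u, u, u → 4 syllables.
Between /i/ (V1) and /u/ (V2): /stl/ — entire cluster is a permitted onset → onset /stl/, coda ∅.
Between /u/ (V2) and /u/ (V3): cluster /glsl/ — the longest permitted-onset suffix is /sl/; onset = /sl/, preceding coda = /gl/.
Between /u/ (V3) and /u/ (V4): cluster /sn/ — /sn/ is itself a permitted onset, so the whole cluster goes right; preceding coda = ∅.
Syllabification: tli.stlugl.slu.snus.
The third /s/ is in the onset of syllable 4 (/snus/).

4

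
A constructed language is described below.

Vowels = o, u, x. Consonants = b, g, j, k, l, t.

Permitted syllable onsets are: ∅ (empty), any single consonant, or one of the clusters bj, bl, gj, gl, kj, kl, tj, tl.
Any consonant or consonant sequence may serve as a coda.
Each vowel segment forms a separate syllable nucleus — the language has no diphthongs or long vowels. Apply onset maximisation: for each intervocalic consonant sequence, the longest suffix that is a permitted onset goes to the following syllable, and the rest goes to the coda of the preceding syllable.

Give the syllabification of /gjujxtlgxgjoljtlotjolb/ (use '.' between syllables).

gju.jxtl.gx.gjolj.tlo.tjolb

Nuclei (vowels): u, x, x, o, o, o → 6 syllables.
σ1/σ2 boundary: /j/ → onset of the next syllable (single consonants are always licit onsets).
σ2/σ3 boundary: /tlg/ splits as /tl/ + /g/ (/g/ is the longest suffix that is a licit onset).
σ3/σ4 boundary: /gj/ — entire cluster is a permitted onset → onset /gj/, coda ∅.
σ4/σ5 boundary: cluster /ljtl/ — the longest permitted-onset suffix is /tl/; onset = /tl/, preceding coda = /lj/.
σ5/σ6 boundary: cluster /tj/ — /tj/ is itself a permitted onset, so the whole cluster goes right; preceding coda = ∅.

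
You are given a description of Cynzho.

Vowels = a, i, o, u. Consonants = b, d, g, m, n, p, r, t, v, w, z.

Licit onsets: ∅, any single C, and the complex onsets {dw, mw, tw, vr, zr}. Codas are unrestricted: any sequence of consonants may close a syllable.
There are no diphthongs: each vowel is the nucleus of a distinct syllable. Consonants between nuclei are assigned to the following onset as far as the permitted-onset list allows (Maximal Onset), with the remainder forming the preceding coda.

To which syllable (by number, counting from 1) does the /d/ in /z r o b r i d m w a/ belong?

Vowels present: o, i, a; each is a nucleus, giving 3 syllables.
V1 /o/ – V2 /i/: /br/ splits as /b/ + /r/ (/r/ is the longest suffix that is a licit onset).
V2 /i/ – V3 /a/: cluster /dmw/ — the longest permitted-onset suffix is /mw/; onset = /mw/, preceding coda = /d/.
Result: zrob.rid.mwa.
The /d/ is in the coda of syllable 2 (/rid/).

2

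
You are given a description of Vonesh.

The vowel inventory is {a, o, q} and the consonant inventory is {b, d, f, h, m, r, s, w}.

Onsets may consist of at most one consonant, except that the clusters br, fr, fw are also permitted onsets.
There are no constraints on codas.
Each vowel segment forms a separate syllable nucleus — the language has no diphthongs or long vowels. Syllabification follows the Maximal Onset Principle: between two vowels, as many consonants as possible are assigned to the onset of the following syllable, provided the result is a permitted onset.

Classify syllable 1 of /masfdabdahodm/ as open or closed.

Vowels present: a, a, a, o; each is a nucleus, giving 4 syllables.
Between /a/ (V1) and /a/ (V2): /sfd/; trying suffixes from longest down, /d/ is the first permitted one, so coda /sf/ | onset /d/.
Between /a/ (V2) and /a/ (V3): /bd/; trying suffixes from longest down, /d/ is the first permitted one, so coda /b/ | onset /d/.
Between /a/ (V3) and /o/ (V4): just /h/ — single C goes to the following onset.
Putting it together: masf.dab.da.hodm.
Syllable 1 is /masf/ with coda /sf/, so it is closed.

closed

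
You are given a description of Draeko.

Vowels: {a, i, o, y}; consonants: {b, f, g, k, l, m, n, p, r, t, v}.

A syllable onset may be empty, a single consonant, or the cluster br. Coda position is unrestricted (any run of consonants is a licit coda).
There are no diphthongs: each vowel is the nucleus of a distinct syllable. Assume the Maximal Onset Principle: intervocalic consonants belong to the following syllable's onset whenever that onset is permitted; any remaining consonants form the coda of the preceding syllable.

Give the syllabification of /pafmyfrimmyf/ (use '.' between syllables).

paf.myf.rim.myf

Vowels present: a, y, i, y; each is a nucleus, giving 4 syllables.
/a…y/ gap (V1→V2): /fm/ — longest licit onset from the right is /m/, leaving /f/ as coda.
/y…i/ gap (V2→V3): cluster /fr/ — the longest permitted-onset suffix is /r/; onset = /r/, preceding coda = /f/.
/i…y/ gap (V3→V4): /mm/ splits as /m/ + /m/ (/m/ is the longest suffix that is a licit onset).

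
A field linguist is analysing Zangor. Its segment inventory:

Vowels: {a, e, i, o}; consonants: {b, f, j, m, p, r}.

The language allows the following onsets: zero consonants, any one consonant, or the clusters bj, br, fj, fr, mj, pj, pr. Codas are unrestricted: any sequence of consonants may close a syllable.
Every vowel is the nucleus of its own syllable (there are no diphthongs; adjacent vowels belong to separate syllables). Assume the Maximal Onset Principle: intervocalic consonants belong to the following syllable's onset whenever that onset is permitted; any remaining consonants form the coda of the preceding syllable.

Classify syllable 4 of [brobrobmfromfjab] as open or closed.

Vowels present: o, o, o, a; each is a nucleus, giving 4 syllables.
V1 /o/ – V2 /o/: /br/ — entire cluster is a permitted onset → onset /br/, coda ∅.
V2 /o/ – V3 /o/: /bmfr/ — longest licit onset from the right is /fr/, leaving /bm/ as coda.
V3 /o/ – V4 /a/: /mfj/; trying suffixes from longest down, /fj/ is the first permitted one, so coda /m/ | onset /fj/.
Putting it together: bro.brobm.from.fjab.
Syllable 4 is /fjab/ with coda /b/, so it is closed.

closed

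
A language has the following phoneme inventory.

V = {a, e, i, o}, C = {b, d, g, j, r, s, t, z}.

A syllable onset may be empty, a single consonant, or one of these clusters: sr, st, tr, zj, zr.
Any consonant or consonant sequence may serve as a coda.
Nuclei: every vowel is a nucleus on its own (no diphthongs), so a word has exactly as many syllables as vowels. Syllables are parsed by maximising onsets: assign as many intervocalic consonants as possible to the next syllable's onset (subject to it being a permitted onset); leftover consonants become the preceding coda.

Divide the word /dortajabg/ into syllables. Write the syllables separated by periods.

The vowels are o, a, a — 3 nuclei, so 3 syllables.
V1 /o/ – V2 /a/: /rt/; trying suffixes from longest down, /t/ is the first permitted one, so coda /r/ | onset /t/.
V2 /a/ – V3 /a/: /j/ → onset of the next syllable (single consonants are always licit onsets).

dor.ta.jabg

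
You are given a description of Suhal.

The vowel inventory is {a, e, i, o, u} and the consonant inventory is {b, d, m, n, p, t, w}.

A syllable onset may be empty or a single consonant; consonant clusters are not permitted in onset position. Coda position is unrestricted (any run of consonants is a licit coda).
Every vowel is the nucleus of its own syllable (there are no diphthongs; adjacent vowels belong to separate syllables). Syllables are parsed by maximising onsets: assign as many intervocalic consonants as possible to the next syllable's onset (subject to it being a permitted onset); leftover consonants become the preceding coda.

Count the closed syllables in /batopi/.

Nuclei (vowels): a, o, i → 3 syllables.
Between /a/ (V1) and /o/ (V2): just /t/ — single C goes to the following onset.
Between /o/ (V2) and /i/ (V3): /p/ is a single consonant, so it becomes the next onset.
Syllabification: ba.to.pi.
Classifying each syllable: /ba/ (open), /to/ (open), /pi/ (open).
Closed syllables: 0.

0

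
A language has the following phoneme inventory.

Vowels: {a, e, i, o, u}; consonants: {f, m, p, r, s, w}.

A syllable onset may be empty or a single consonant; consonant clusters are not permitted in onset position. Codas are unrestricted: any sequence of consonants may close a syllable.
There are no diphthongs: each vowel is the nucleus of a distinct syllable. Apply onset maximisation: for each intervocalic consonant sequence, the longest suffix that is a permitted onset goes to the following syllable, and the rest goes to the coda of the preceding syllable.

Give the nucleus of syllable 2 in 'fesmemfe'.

Vowels present: e, e, e; each is a nucleus, giving 3 syllables.
The second nucleus (vowel 2 from the left) is /e/.

e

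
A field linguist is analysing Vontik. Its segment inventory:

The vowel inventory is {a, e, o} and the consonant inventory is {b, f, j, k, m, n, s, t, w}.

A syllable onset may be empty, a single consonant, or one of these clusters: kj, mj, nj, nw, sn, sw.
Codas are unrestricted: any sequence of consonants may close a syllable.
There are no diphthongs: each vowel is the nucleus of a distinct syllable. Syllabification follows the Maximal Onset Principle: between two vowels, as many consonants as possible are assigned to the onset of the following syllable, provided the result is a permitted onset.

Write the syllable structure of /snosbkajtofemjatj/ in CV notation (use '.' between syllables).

The vowels are o, a, o, e, a — 5 nuclei, so 5 syllables.
Between /o/ (V1) and /a/ (V2): cluster /sbk/ — the longest permitted-onset suffix is /k/; onset = /k/, preceding coda = /sb/.
Between /a/ (V2) and /o/ (V3): /jt/ — longest licit onset from the right is /t/, leaving /j/ as coda.
Between /o/ (V3) and /e/ (V4): /f/ is a single consonant, so it becomes the next onset.
Between /e/ (V4) and /a/ (V5): cluster /mj/ — /mj/ is itself a permitted onset, so the whole cluster goes right; preceding coda = ∅.
Result: snosb.kaj.to.fe.mjatj.
Mapping each syllable to C/V: /snosb/ → CCVCC, /kaj/ → CVC, /to/ → CV, /fe/ → CV, /mjatj/ → CCVCC.

CCVCC.CVC.CV.CV.CCVCC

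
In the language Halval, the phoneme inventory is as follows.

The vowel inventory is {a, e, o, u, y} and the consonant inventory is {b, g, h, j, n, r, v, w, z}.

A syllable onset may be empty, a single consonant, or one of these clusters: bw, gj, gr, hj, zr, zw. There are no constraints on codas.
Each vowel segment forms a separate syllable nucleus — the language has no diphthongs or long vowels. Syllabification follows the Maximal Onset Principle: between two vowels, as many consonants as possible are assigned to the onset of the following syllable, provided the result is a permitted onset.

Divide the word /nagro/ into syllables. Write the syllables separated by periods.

na.gro

Vowels present: a, o; each is a nucleus, giving 2 syllables.
Between /a/ (V1) and /o/ (V2): cluster /gr/ — /gr/ is itself a permitted onset, so the whole cluster goes right; preceding coda = ∅.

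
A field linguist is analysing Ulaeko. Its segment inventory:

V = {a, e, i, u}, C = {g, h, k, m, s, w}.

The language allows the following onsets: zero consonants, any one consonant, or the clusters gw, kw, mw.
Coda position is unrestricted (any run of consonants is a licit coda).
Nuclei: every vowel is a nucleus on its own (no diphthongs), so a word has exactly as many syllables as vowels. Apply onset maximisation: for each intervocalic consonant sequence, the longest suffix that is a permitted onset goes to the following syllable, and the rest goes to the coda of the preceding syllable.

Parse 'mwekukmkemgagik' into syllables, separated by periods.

mwe.kukm.kem.ga.gik

Vowels present: e, u, e, a, i; each is a nucleus, giving 5 syllables.
V1 /e/ – V2 /u/: /k/ → onset of the next syllable (single consonants are always licit onsets).
V2 /u/ – V3 /e/: /kmk/ — longest licit onset from the right is /k/, leaving /km/ as coda.
V3 /e/ – V4 /a/: cluster /mg/ — the longest permitted-onset suffix is /g/; onset = /g/, preceding coda = /m/.
V4 /a/ – V5 /i/: /g/ is a single consonant, so it becomes the next onset.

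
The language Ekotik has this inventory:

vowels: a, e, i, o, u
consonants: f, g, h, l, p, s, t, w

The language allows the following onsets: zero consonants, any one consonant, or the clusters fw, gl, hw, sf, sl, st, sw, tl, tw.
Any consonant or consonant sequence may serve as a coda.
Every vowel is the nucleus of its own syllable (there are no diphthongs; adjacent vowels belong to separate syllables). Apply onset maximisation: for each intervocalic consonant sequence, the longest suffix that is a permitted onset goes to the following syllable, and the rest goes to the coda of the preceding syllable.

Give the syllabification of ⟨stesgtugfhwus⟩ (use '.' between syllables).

Nuclei (vowels): e, u, u → 3 syllables.
Between /e/ (V1) and /u/ (V2): cluster /sgt/ — the longest permitted-onset suffix is /t/; onset = /t/, preceding coda = /sg/.
Between /u/ (V2) and /u/ (V3): /gfhw/ — longest licit onset from the right is /hw/, leaving /gf/ as coda.

stesg.tugf.hwus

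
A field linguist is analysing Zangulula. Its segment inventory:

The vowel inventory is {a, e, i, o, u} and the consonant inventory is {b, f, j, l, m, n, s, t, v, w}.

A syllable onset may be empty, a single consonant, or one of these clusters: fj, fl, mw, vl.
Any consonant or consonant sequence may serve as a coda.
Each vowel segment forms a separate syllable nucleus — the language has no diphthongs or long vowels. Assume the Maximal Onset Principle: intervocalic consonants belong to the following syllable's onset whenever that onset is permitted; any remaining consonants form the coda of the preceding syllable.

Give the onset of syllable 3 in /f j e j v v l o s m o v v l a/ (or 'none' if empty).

m

Vowels present: e, o, o, a; each is a nucleus, giving 4 syllables.
σ1/σ2 boundary: cluster /jvvl/ — the longest permitted-onset suffix is /vl/; onset = /vl/, preceding coda = /jv/.
σ2/σ3 boundary: /sm/ — longest licit onset from the right is /m/, leaving /s/ as coda.
σ3/σ4 boundary: /vvl/ — longest licit onset from the right is /vl/, leaving /v/ as coda.
Putting it together: fjejv.vlos.mov.vla.
Syllable 3 is /mov/: onset /m/, nucleus /o/, coda /v/.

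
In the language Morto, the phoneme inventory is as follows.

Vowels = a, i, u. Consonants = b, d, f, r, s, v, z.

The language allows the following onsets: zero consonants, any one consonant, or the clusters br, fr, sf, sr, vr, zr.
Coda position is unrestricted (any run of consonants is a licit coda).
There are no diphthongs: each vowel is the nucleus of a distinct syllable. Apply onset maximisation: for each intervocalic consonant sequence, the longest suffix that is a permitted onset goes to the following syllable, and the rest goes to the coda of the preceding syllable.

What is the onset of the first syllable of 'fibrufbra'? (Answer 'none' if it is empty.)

Vowels present: i, u, a; each is a nucleus, giving 3 syllables.
Between /i/ (V1) and /u/ (V2): /br/ — entire cluster is a permitted onset → onset /br/, coda ∅.
Between /u/ (V2) and /a/ (V3): /fbr/ — longest licit onset from the right is /br/, leaving /f/ as coda.
Putting it together: fi.bruf.bra.
Syllable 1 is /fi/: onset /f/, nucleus /i/, coda ∅.

f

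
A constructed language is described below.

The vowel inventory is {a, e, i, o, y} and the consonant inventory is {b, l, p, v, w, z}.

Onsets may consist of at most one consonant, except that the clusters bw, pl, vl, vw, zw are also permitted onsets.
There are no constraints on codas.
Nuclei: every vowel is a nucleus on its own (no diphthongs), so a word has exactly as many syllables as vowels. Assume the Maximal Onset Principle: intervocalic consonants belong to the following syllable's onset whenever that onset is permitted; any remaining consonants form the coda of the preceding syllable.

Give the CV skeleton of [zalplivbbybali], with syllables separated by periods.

Nuclei (vowels): a, i, y, a, i → 5 syllables.
Between /a/ (V1) and /i/ (V2): /lpl/; trying suffixes from longest down, /pl/ is the first permitted one, so coda /l/ | onset /pl/.
Between /i/ (V2) and /y/ (V3): /vbb/; trying suffixes from longest down, /b/ is the first permitted one, so coda /vb/ | onset /b/.
Between /y/ (V3) and /a/ (V4): /b/ is a single consonant, so it becomes the next onset.
Between /a/ (V4) and /i/ (V5): just /l/ — single C goes to the following onset.
Putting it together: zal.plivb.by.ba.li.
Mapping each syllable to C/V: /zal/ → CVC, /plivb/ → CCVCC, /by/ → CV, /ba/ → CV, /li/ → CV.

CVC.CCVCC.CV.CV.CV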